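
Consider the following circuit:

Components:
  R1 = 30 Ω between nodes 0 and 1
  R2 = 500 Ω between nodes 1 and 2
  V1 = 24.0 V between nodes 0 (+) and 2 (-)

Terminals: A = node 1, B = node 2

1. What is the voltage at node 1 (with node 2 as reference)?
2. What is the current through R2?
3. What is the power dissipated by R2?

Nodal analysis, taking node 2 as the 0 V reference.
Source V1 fixes V_0 = 24 V.
KCL at each unknown node (sum of currents leaving = 0; resistances in Ω):
  Node 1: (V_1 - 24)/30 + (V_1 - 0)/500 = 0
Collecting terms: 0.03533 × V_1 = 0.8  =>  V_1 = 22.64 V
Part 1:
  Read off the nodal solution: V_1 = 22.64 V
Part 2:
  I_R2 = (V_1 - V_2)/R2 = (22.64 - 0)/500 = 0.04528 A
  Magnitude: I_R2 = 0.04528 A
Part 3:
  I_R2 = (V_1 - V_2)/R2 = (22.64 - 0)/500 = 0.04528 A
  P_R2 = I_R2² × R2 = (0.04528)² × 500 = 1.025 W

Final answers:
1. V_1 = 22.64 V
2. I_R2 = 0.04528 A
3. P_R2 = 1.025 W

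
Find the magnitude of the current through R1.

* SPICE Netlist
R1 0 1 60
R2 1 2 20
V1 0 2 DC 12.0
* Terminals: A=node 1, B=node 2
Nodal analysis, taking node 2 as the 0 V reference.
Source V1 fixes V_0 = 12 V.
KCL at each unknown node (sum of currents leaving = 0; resistances in Ω):
  Node 1: (V_1 - 12)/60 + (V_1 - 0)/20 = 0
Collecting terms: 0.06667 × V_1 = 0.2  =>  V_1 = 3 V
I_R1 = (V_0 - V_1)/R1 = (12 - 3)/60 = 0.15 A
|I_R1| = 0.15 A

Final answer: |I_R1| = 0.15 A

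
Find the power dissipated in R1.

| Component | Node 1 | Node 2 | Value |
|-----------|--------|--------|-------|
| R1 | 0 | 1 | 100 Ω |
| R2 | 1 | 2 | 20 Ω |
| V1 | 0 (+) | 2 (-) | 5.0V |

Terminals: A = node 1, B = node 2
Nodal analysis, taking node 2 as the 0 V reference.
Source V1 fixes V_0 = 5 V.
KCL at each unknown node (sum of currents leaving = 0; resistances in Ω):
  Node 1: (V_1 - 5)/100 + (V_1 - 0)/20 = 0
Collecting terms: 0.06 × V_1 = 0.05  =>  V_1 = 0.8333 V
I_R1 = (V_0 - V_1)/R1 = (5 - 0.8333)/100 = 0.04167 A
P_R1 = I_R1² × R1 = (0.04167)² × 100 = 0.1736 W

Final answer: 0.1736 W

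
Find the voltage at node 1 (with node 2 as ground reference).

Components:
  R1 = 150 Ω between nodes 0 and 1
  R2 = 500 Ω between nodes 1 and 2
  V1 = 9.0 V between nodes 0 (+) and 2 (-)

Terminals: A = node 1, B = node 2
Nodal analysis, taking node 2 as the 0 V reference.
Source V1 fixes V_0 = 9 V.
KCL at each unknown node (sum of currents leaving = 0; resistances in Ω):
  Node 1: (V_1 - 9)/150 + (V_1 - 0)/500 = 0
Collecting terms: 0.008667 × V_1 = 0.06  =>  V_1 = 6.923 V
The requested potential is V_1 = 6.923 V.

Final answer: V_1 = 6.923 V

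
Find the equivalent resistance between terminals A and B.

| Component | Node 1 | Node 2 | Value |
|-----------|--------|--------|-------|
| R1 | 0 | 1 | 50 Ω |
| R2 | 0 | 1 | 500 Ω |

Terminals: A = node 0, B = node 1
Reduce the network between node 0 (A) and node 1 (B) by series/parallel combination:
  Rp1 = R1 ‖ R2 (parallel, both between nodes 0 and 1) = 1/(1/50 + 1/500) = 45.45 Ω
R_eq = 45.45 Ω

Final answer: 45.45 Ω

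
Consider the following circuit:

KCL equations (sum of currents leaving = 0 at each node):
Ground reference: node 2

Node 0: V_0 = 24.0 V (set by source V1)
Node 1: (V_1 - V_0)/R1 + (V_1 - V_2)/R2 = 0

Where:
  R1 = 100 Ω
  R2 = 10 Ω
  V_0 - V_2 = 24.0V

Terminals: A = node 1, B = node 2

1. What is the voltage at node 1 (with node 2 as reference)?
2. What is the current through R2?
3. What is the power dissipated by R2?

Nodal analysis, taking node 2 as the 0 V reference.
Source V1 fixes V_0 = 24 V.
KCL at each unknown node (sum of currents leaving = 0; resistances in Ω):
  Node 1: (V_1 - 24)/100 + (V_1 - 0)/10 = 0
Collecting terms: 0.11 × V_1 = 0.24  =>  V_1 = 2.182 V
Part 1:
  Read off the nodal solution: V_1 = 2.182 V
Part 2:
  I_R2 = (V_1 - V_2)/R2 = (2.182 - 0)/10 = 0.2182 A
  Magnitude: I_R2 = 0.2182 A
Part 3:
  I_R2 = (V_1 - V_2)/R2 = (2.182 - 0)/10 = 0.2182 A
  P_R2 = I_R2² × R2 = (0.2182)² × 10 = 0.476 W

Final answers:
1. V_1 = 2.182 V
2. I_R2 = 0.2182 A
3. P_R2 = 0.476 W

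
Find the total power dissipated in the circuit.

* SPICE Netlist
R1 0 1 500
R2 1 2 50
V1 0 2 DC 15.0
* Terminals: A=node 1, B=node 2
Nodal analysis, taking node 2 as the 0 V reference.
Source V1 fixes V_0 = 15 V.
KCL at each unknown node (sum of currents leaving = 0; resistances in Ω):
  Node 1: (V_1 - 15)/500 + (V_1 - 0)/50 = 0
Collecting terms: 0.022 × V_1 = 0.03  =>  V_1 = 1.364 V
Power in each resistor, P = (ΔV)²/R:
  P_R1 = (15 - 1.364)²/500 = 0.3719 W
  P_R2 = (1.364 - 0)²/50 = 0.03719 W
P_total = P_R1 + P_R2 = 0.4091 W

Final answer: 0.4091 W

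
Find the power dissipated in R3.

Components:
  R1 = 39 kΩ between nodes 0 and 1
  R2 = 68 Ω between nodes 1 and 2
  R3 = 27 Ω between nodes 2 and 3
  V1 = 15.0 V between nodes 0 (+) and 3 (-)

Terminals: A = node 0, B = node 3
Nodal analysis, taking node 3 as the 0 V reference.
Source V1 fixes V_0 = 15 V.
KCL at each unknown node (sum of currents leaving = 0; resistances in Ω):
  Node 1: (V_1 - 15)/39000 + (V_1 - V_2)/68 = 0
  Node 2: (V_2 - V_1)/68 + (V_2 - 0)/27 = 0
Collecting terms (coefficients in siemens):
  0.01473·V_1 - 0.01471·V_2 = 0.0003846
  0.05174·V_2 - 0.01471·V_1 = 0
Determinant D = (0.01473)(0.05174) - (-0.01471)(-0.01471) = 0.000546
V_1 = [(0.0003846)(0.05174) - (-0.01471)(0)]/D = 0.03645 V
V_2 = [(0.01473)(0) - (0.0003846)(-0.01471)]/D = 0.01036 V
I_R3 = (V_2 - V_3)/R3 = (0.01036 - 0)/27 = 0.0003837 A
P_R3 = I_R3² × R3 = (0.0003837)² × 27 = 0.000003975 W

Final answer: 3.975e-06 W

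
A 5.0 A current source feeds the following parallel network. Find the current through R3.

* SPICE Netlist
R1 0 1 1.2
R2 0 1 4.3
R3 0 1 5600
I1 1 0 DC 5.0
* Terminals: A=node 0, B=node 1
All resistors sit directly between nodes 0 and 1, so they are in parallel and share one voltage V; the full source current 5 A splits among them.
1/R_par = 1/1.2 + 1/4.3 + 1/5600 = 1.066 S  =>  R_par = 0.938 Ω
V = I × R_par = 5 × 0.938 = 4.69 V
I_R3 = V/R3 = 4.69/5600 = 0.0008375 A

Final answer: 0.0008375 A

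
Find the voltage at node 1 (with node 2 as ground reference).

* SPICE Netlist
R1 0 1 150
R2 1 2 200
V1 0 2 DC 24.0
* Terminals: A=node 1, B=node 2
Nodal analysis, taking node 2 as the 0 V reference.
Source V1 fixes V_0 = 24 V.
KCL at each unknown node (sum of currents leaving = 0; resistances in Ω):
  Node 1: (V_1 - 24)/150 + (V_1 - 0)/200 = 0
Collecting terms: 0.01167 × V_1 = 0.16  =>  V_1 = 13.71 V
The requested potential is V_1 = 13.71 V.

Final answer: V_1 = 13.71 V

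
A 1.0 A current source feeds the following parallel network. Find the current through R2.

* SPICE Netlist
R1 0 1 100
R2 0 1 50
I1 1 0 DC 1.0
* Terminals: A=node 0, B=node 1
All resistors sit directly between nodes 0 and 1, so they are in parallel and share one voltage V; the full source current 1 A splits among them.
1/R_par = 1/100 + 1/50 = 0.03 S  =>  R_par = 33.33 Ω
V = I × R_par = 1 × 33.33 = 33.33 V
I_R2 = V/R2 = 33.33/50 = 0.6667 A

Final answer: 0.6667 A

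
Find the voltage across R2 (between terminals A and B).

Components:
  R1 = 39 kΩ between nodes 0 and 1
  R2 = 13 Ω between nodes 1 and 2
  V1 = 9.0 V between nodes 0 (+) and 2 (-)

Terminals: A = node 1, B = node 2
R1 and R2 are in series across V1 (node 0 → node 1 → node 2), and the output A–B is taken across R2, so this is a voltage divider.
Series current: I = V1/(R1 + R2) = 9/(39000 + 13) = 9/39010 = 0.0002307 A
V_R2 = I × R2 = V1 × R2/(R1 + R2) = 9 × 13/39010 = 0.002999 V

Final answer: 0.002999 V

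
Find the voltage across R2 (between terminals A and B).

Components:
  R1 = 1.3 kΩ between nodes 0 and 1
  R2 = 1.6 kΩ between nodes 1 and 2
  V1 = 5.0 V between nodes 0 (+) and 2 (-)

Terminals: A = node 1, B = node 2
R1 and R2 are in series across V1 (node 0 → node 1 → node 2), and the output A–B is taken across R2, so this is a voltage divider.
Series current: I = V1/(R1 + R2) = 5/(1300 + 1600) = 5/2900 = 0.001724 A
V_R2 = I × R2 = V1 × R2/(R1 + R2) = 5 × 1600/2900 = 2.759 V

Final answer: 2.759 V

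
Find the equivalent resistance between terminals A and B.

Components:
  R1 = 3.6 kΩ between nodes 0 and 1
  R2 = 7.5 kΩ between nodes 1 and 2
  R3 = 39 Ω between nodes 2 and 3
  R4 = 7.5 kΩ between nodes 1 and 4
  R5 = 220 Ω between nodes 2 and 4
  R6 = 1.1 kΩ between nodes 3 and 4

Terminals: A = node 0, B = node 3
The network is not a plain series/parallel combination. Inject a 1 A test current into terminal A (node 0) and return it from terminal B (node 3); then R_eq = V_A / (1 A).
Nodal analysis, taking node 3 as the 0 V reference.
Current source I_test pushes 1 A into node 0 and draws it out of node 3.
KCL at each unknown node (sum of currents leaving = 0; resistances in Ω):
  Node 0: (V_0 - V_1)/3600 - 1 = 0
  Node 1: (V_1 - V_0)/3600 + (V_1 - V_2)/7500 + (V_1 - V_4)/7500 = 0
  Node 2: (V_2 - V_1)/7500 + (V_2 - 0)/39 + (V_2 - V_4)/220 = 0
  Node 4: (V_4 - V_1)/7500 + (V_4 - V_2)/220 + (V_4 - 0)/1100 = 0
Collecting terms (coefficients in siemens):
  0.0002778·V_0 - 0.0002778·V_1 = 1
  0.0005444·V_1 - 0.0002778·V_0 - 0.0001333·V_2 - 0.0001333·V_4 = 0
  0.03032·V_2 - 0.0001333·V_1 - 0.004545·V_4 = 0
  0.005588·V_4 - 0.0001333·V_1 - 0.004545·V_2 = 0
Solving these 4 simultaneous equations (Gaussian elimination) gives:
  V_0 = 7427 V, V_1 = 3827 V, V_2 = 34.76 V, V_4 = 119.6 V
R_eq = V_0 / 1 A = 7427 Ω = 7.427 kΩ

Final answer: 7.427 kΩ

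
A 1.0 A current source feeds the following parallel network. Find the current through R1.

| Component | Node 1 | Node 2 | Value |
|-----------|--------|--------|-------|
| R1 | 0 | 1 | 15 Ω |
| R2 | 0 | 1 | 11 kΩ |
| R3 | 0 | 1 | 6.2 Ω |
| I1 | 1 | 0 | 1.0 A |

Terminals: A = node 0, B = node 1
All resistors sit directly between nodes 0 and 1, so they are in parallel and share one voltage V; the full source current 1 A splits among them.
1/R_par = 1/15 + 1/11000 + 1/6.2 = 0.228 S  =>  R_par = 4.385 Ω
V = I × R_par = 1 × 4.385 = 4.385 V
I_R1 = V/R1 = 4.385/15 = 0.2923 A

Final answer: 0.2923 A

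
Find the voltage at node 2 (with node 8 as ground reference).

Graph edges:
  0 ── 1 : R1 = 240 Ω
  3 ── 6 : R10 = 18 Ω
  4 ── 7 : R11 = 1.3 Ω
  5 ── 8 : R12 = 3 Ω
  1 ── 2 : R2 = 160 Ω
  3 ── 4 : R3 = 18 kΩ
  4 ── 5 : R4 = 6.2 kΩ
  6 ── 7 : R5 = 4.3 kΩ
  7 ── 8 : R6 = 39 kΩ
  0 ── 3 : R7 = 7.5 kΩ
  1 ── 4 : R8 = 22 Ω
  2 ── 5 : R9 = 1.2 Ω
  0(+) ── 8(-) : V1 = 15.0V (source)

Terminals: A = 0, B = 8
Nodal analysis, taking node 8 as the 0 V reference.
Source V1 fixes V_0 = 15 V.
KCL at each unknown node (sum of currents leaving = 0; resistances in Ω):
  Node 1: (V_1 - 15)/240 + (V_1 - V_2)/160 + (V_1 - V_4)/22 = 0
  Node 2: (V_2 - V_1)/160 + (V_2 - V_5)/1.2 = 0
  Node 3: (V_3 - V_4)/18000 + (V_3 - 15)/7500 + (V_3 - V_6)/18 = 0
  Node 4: (V_4 - V_3)/18000 + (V_4 - V_5)/6200 + (V_4 - V_1)/22 + (V_4 - V_7)/1.3 = 0
  Node 5: (V_5 - V_4)/6200 + (V_5 - V_2)/1.2 + (V_5 - 0)/3 = 0
  Node 6: (V_6 - V_7)/4300 + (V_6 - V_3)/18 = 0
  Node 7: (V_7 - V_6)/4300 + (V_7 - 0)/39000 + (V_7 - V_4)/1.3 = 0
Collecting terms (coefficients in siemens):
  0.05587·V_1 - 0.00625·V_2 - 0.04545·V_4 = 0.0625
  0.8396·V_2 - 0.00625·V_1 - 0.8333·V_5 = 0
  0.05574·V_3 - 0.00005556·V_4 - 0.05556·V_6 = 0.002
  0.8149·V_4 - 0.04545·V_1 - 0.00005556·V_3 - 0.0001613·V_5 - 0.7692·V_7 = 0
  1.167·V_5 - 0.8333·V_2 - 0.0001613·V_4 = 0
  0.05579·V_6 - 0.05556·V_3 - 0.0002326·V_7 = 0
  0.7695·V_7 - 0.7692·V_4 - 0.0002326·V_6 = 0
Solving these 7 simultaneous equations (Gaussian elimination) gives:
  V_1 = 6.066 V, V_2 = 0.158 V, V_3 = 8.895 V, V_4 = 6.059 V
  V_5 = 0.1137 V, V_6 = 8.883 V, V_7 = 6.06 V
The requested potential is V_2 = 0.158 V.

Final answer: V_2 = 0.158 V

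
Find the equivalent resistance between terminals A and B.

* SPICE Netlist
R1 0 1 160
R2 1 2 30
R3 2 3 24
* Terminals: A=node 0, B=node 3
Reduce the network between node 0 (A) and node 3 (B) by series/parallel combination:
  Rs1 = R1 + R2 (series, joined only at node 1) = 160 + 30 = 190 Ω
  Rs2 = R3 + Rs1 (series, joined only at node 2) = 24 + 190 = 214 Ω
R_eq = 214 Ω

Final answer: 214 Ω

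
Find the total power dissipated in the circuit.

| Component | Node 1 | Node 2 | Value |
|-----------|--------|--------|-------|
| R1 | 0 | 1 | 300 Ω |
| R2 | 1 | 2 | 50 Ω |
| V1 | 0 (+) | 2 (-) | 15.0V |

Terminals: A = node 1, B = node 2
Nodal analysis, taking node 2 as the 0 V reference.
Source V1 fixes V_0 = 15 V.
KCL at each unknown node (sum of currents leaving = 0; resistances in Ω):
  Node 1: (V_1 - 15)/300 + (V_1 - 0)/50 = 0
Collecting terms: 0.02333 × V_1 = 0.05  =>  V_1 = 2.143 V
Power in each resistor, P = (ΔV)²/R:
  P_R1 = (15 - 2.143)²/300 = 0.551 W
  P_R2 = (2.143 - 0)²/50 = 0.09184 W
P_total = P_R1 + P_R2 = 0.6429 W

Final answer: 0.6429 W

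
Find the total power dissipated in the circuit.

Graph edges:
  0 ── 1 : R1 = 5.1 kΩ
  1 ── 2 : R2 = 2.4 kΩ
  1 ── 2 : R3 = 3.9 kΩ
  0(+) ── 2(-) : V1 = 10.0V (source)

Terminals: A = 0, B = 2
Nodal analysis, taking node 2 as the 0 V reference.
Source V1 fixes V_0 = 10 V.
KCL at each unknown node (sum of currents leaving = 0; resistances in Ω):
  Node 1: (V_1 - 10)/5100 + (V_1 - 0)/2400 + (V_1 - 0)/3900 = 0
Collecting terms: 0.0008692 × V_1 = 0.001961  =>  V_1 = 2.256 V
Power in each resistor, P = (ΔV)²/R:
  P_R1 = (10 - 2.256)²/5100 = 0.01176 W
  P_R2 = (2.256 - 0)²/2400 = 0.002121 W
  P_R3 = (2.256 - 0)²/3900 = 0.001305 W
P_total = P_R1 + P_R2 + P_R3 = 0.01518 W

Final answer: 0.01518 W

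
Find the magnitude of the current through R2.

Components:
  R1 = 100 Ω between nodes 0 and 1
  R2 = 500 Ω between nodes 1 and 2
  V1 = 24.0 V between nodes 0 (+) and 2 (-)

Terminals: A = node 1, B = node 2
Nodal analysis, taking node 2 as the 0 V reference.
Source V1 fixes V_0 = 24 V.
KCL at each unknown node (sum of currents leaving = 0; resistances in Ω):
  Node 1: (V_1 - 24)/100 + (V_1 - 0)/500 = 0
Collecting terms: 0.012 × V_1 = 0.24  =>  V_1 = 20 V
I_R2 = (V_1 - V_2)/R2 = (20 - 0)/500 = 0.04 A
|I_R2| = 0.04 A

Final answer: |I_R2| = 0.04 A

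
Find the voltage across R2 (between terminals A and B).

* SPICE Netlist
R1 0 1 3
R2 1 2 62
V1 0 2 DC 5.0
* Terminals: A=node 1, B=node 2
R1 and R2 are in series across V1 (node 0 → node 1 → node 2), and the output A–B is taken across R2, so this is a voltage divider.
Series current: I = V1/(R1 + R2) = 5/(3 + 62) = 5/65 = 0.07692 A
V_R2 = I × R2 = V1 × R2/(R1 + R2) = 5 × 62/65 = 4.769 V

Final answer: 4.769 V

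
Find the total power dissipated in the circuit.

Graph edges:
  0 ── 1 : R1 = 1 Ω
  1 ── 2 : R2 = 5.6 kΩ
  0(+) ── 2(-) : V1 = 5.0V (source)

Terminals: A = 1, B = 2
Nodal analysis, taking node 2 as the 0 V reference.
Source V1 fixes V_0 = 5 V.
KCL at each unknown node (sum of currents leaving = 0; resistances in Ω):
  Node 1: (V_1 - 5)/1 + (V_1 - 0)/5600 = 0
Collecting terms: 1 × V_1 = 5  =>  V_1 = 4.999 V
Power in each resistor, P = (ΔV)²/R:
  P_R1 = (5 - 4.999)²/1 = 0.0000007969 W
  P_R2 = (4.999 - 0)²/5600 = 0.004463 W
P_total = P_R1 + P_R2 = 0.004463 W

Final answer: 0.004463 W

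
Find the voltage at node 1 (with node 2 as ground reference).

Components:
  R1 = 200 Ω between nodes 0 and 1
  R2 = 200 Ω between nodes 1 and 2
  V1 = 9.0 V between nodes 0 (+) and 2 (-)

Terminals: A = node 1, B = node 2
Nodal analysis, taking node 2 as the 0 V reference.
Source V1 fixes V_0 = 9 V.
KCL at each unknown node (sum of currents leaving = 0; resistances in Ω):
  Node 1: (V_1 - 9)/200 + (V_1 - 0)/200 = 0
Collecting terms: 0.01 × V_1 = 0.045  =>  V_1 = 4.5 V
The requested potential is V_1 = 4.5 V.

Final answer: V_1 = 4.5 V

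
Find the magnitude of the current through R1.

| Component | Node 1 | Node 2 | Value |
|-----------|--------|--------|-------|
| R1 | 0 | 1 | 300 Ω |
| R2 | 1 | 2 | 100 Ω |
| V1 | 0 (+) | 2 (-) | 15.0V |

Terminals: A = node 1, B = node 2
Nodal analysis, taking node 2 as the 0 V reference.
Source V1 fixes V_0 = 15 V.
KCL at each unknown node (sum of currents leaving = 0; resistances in Ω):
  Node 1: (V_1 - 15)/300 + (V_1 - 0)/100 = 0
Collecting terms: 0.01333 × V_1 = 0.05  =>  V_1 = 3.75 V
I_R1 = (V_0 - V_1)/R1 = (15 - 3.75)/300 = 0.0375 A
|I_R1| = 0.0375 A

Final answer: |I_R1| = 0.0375 A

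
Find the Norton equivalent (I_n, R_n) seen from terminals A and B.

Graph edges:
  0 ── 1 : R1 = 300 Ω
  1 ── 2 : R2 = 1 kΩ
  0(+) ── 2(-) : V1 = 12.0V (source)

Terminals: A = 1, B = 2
Find the Thévenin equivalent first; then I_n = V_th/R_th and R_n = R_th.
Step 1 — V_th is the open-circuit voltage V_A - V_B (nothing connected across the terminals).
Nodal analysis, taking node 2 as the 0 V reference.
Source V1 fixes V_0 = 12 V.
KCL at each unknown node (sum of currents leaving = 0; resistances in Ω):
  Node 1: (V_1 - 12)/300 + (V_1 - 0)/1000 = 0
Collecting terms: 0.004333 × V_1 = 0.04  =>  V_1 = 9.231 V
V_th = V_1 - V_2 = 9.231 - 0 = 9.231 V
Step 2 — R_th: zero the source — replace V1 by a short circuit (node 2 merges into node 0) — and find the resistance seen between A (node 1) and B (node 0).
Reduce the network between node 1 (A) and node 0 (B) by series/parallel combination:
  Rp1 = R1 ‖ R2 (parallel, both between nodes 0 and 1) = 1/(1/300 + 1/1000) = 230.8 Ω
R_th = 230.8 Ω
I_n = V_th/R_th = 9.231/230.8 = 0.04 A, and R_n = R_th = 230.8 Ω

Final answer: I_n = 0.04 A, R_n = 230.8 Ω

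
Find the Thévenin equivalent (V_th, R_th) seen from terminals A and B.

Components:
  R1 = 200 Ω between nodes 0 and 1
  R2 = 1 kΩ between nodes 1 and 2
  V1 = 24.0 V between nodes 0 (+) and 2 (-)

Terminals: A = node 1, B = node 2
Step 1 — V_th is the open-circuit voltage V_A - V_B (nothing connected across the terminals).
Nodal analysis, taking node 2 as the 0 V reference.
Source V1 fixes V_0 = 24 V.
KCL at each unknown node (sum of currents leaving = 0; resistances in Ω):
  Node 1: (V_1 - 24)/200 + (V_1 - 0)/1000 = 0
Collecting terms: 0.006 × V_1 = 0.12  =>  V_1 = 20 V
V_th = V_1 - V_2 = 20 - 0 = 20 V
Step 2 — R_th: zero the source — replace V1 by a short circuit (node 2 merges into node 0) — and find the resistance seen between A (node 1) and B (node 0).
Reduce the network between node 1 (A) and node 0 (B) by series/parallel combination:
  Rp1 = R1 ‖ R2 (parallel, both between nodes 0 and 1) = 1/(1/200 + 1/1000) = 166.7 Ω
R_th = 166.7 Ω

Final answer: V_th = 20 V, R_th = 166.7 Ω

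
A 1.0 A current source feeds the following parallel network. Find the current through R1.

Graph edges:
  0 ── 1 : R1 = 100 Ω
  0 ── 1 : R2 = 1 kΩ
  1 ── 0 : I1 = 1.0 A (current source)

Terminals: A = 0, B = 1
All resistors sit directly between nodes 0 and 1, so they are in parallel and share one voltage V; the full source current 1 A splits among them.
1/R_par = 1/100 + 1/1000 = 0.011 S  =>  R_par = 90.91 Ω
V = I × R_par = 1 × 90.91 = 90.91 V
I_R1 = V/R1 = 90.91/100 = 0.9091 A

Final answer: 0.9091 A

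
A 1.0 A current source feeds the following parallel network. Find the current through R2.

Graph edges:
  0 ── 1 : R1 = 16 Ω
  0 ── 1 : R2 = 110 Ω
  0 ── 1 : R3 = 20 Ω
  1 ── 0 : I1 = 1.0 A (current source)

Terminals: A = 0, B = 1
All resistors sit directly between nodes 0 and 1, so they are in parallel and share one voltage V; the full source current 1 A splits among them.
1/R_par = 1/16 + 1/110 + 1/20 = 0.1216 S  =>  R_par = 8.224 Ω
V = I × R_par = 1 × 8.224 = 8.224 V
I_R2 = V/R2 = 8.224/110 = 0.07477 A

Final answer: 0.07477 A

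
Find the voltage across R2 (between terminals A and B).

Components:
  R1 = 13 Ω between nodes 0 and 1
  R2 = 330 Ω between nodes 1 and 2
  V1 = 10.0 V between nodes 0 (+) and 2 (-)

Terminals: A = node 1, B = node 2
R1 and R2 are in series across V1 (node 0 → node 1 → node 2), and the output A–B is taken across R2, so this is a voltage divider.
Series current: I = V1/(R1 + R2) = 10/(13 + 330) = 10/343 = 0.02915 A
V_R2 = I × R2 = V1 × R2/(R1 + R2) = 10 × 330/343 = 9.621 V

Final answer: 9.621 V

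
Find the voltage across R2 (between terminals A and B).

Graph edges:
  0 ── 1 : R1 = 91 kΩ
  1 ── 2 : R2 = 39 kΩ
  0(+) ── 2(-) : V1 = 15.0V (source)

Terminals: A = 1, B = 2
R1 and R2 are in series across V1 (node 0 → node 1 → node 2), and the output A–B is taken across R2, so this is a voltage divider.
Series current: I = V1/(R1 + R2) = 15/(91000 + 39000) = 15/130000 = 0.0001154 A
V_R2 = I × R2 = V1 × R2/(R1 + R2) = 15 × 39000/130000 = 4.5 V

Final answer: 4.5 V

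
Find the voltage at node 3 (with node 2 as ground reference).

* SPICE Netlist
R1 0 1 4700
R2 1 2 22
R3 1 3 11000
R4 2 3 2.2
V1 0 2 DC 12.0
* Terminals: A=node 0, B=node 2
Nodal analysis, taking node 2 as the 0 V reference.
Source V1 fixes V_0 = 12 V.
KCL at each unknown node (sum of currents leaving = 0; resistances in Ω):
  Node 1: (V_1 - 12)/4700 + (V_1 - 0)/22 + (V_1 - V_3)/11000 = 0
  Node 3: (V_3 - V_1)/11000 + (V_3 - 0)/2.2 = 0
Collecting terms (coefficients in siemens):
  0.04576·V_1 - 0.00009091·V_3 = 0.002553
  0.4546·V_3 - 0.00009091·V_1 = 0
Determinant D = (0.04576)(0.4546) - (-0.00009091)(-0.00009091) = 0.0208
V_1 = [(0.002553)(0.4546) - (-0.00009091)(0)]/D = 0.0558 V
V_3 = [(0.04576)(0) - (0.002553)(-0.00009091)]/D = 0.00001116 V
The requested potential is V_3 = 0.00001116 V.

Final answer: V_3 = 1.116e-05 V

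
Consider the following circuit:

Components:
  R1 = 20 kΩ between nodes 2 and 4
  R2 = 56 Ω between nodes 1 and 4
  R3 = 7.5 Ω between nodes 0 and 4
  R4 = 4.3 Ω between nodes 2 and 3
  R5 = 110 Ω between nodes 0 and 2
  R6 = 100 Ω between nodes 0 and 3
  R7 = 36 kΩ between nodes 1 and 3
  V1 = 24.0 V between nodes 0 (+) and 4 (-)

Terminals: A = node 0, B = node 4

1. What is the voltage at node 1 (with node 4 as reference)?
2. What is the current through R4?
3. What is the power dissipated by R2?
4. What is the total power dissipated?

Nodal analysis, taking node 4 as the 0 V reference.
Source V1 fixes V_0 = 24 V.
KCL at each unknown node (sum of currents leaving = 0; resistances in Ω):
  Node 1: (V_1 - 0)/56 + (V_1 - V_3)/36000 = 0
  Node 2: (V_2 - 0)/20000 + (V_2 - V_3)/4.3 + (V_2 - 24)/110 = 0
  Node 3: (V_3 - V_2)/4.3 + (V_3 - 24)/100 + (V_3 - V_1)/36000 = 0
Collecting terms (coefficients in siemens):
  0.01788·V_1 - 0.00002778·V_3 = 0
  0.2417·V_2 - 0.2326·V_3 = 0.2182
  0.2426·V_3 - 0.00002778·V_1 - 0.2326·V_2 = 0.24
Solving these 3 simultaneous equations (Gaussian elimination) gives:
  V_1 = 0.03713 V, V_2 = 23.9 V, V_3 = 23.9 V
Part 1:
  Read off the nodal solution: V_1 = 0.03713 V
Part 2:
  I_R4 = (V_2 - V_3)/R4 = (23.9 - 23.9)/4.3 = -0.0003041 A
  Magnitude: I_R4 = 0.0003041 A
Part 3:
  I_R2 = (V_1 - V_4)/R2 = (0.03713 - 0)/56 = 0.0006629 A
  P_R2 = I_R2² × R2 = (0.0006629)² × 56 = 0.00002461 W
Part 4:
  Power in each resistor, P = (ΔV)²/R:
    P_R1 = (23.9 - 0)²/20000 = 0.02857 W
    P_R2 = (0.03713 - 0)²/56 = 0.00002461 W
    P_R3 = (24 - 0)²/7.5 = 76.8 W
    P_R4 = (23.9 - 23.9)²/4.3 = 0.0000003976 W
    P_R5 = (24 - 23.9)²/110 = 0.00008733 W
    P_R6 = (24 - 23.9)²/100 = 0.00009352 W
    P_R7 = (0.03713 - 23.9)²/36000 = 0.01582 W
  P_total = P_R1 + P_R2 + P_R3 + P_R4 + P_R5 + P_R6 + P_R7 = 76.84 W

Final answers:
1. V_1 = 0.03713 V
2. I_R4 = 0.0003041 A
3. P_R2 = 2.461e-05 W
4. P_total = 76.84 W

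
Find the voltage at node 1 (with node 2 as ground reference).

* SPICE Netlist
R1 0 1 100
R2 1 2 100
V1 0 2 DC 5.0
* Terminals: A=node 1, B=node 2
Nodal analysis, taking node 2 as the 0 V reference.
Source V1 fixes V_0 = 5 V.
KCL at each unknown node (sum of currents leaving = 0; resistances in Ω):
  Node 1: (V_1 - 5)/100 + (V_1 - 0)/100 = 0
Collecting terms: 0.02 × V_1 = 0.05  =>  V_1 = 2.5 V
The requested potential is V_1 = 2.5 V.

Final answer: V_1 = 2.5 V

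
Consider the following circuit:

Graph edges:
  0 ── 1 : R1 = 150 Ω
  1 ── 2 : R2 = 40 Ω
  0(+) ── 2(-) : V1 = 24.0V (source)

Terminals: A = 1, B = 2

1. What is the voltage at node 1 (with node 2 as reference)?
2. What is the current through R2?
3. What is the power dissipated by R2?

Nodal analysis, taking node 2 as the 0 V reference.
Source V1 fixes V_0 = 24 V.
KCL at each unknown node (sum of currents leaving = 0; resistances in Ω):
  Node 1: (V_1 - 24)/150 + (V_1 - 0)/40 = 0
Collecting terms: 0.03167 × V_1 = 0.16  =>  V_1 = 5.053 V
Part 1:
  Read off the nodal solution: V_1 = 5.053 V
Part 2:
  I_R2 = (V_1 - V_2)/R2 = (5.053 - 0)/40 = 0.1263 A
  Magnitude: I_R2 = 0.1263 A
Part 3:
  I_R2 = (V_1 - V_2)/R2 = (5.053 - 0)/40 = 0.1263 A
  P_R2 = I_R2² × R2 = (0.1263)² × 40 = 0.6382 W

Final answers:
1. V_1 = 5.053 V
2. I_R2 = 0.1263 A
3. P_R2 = 0.6382 W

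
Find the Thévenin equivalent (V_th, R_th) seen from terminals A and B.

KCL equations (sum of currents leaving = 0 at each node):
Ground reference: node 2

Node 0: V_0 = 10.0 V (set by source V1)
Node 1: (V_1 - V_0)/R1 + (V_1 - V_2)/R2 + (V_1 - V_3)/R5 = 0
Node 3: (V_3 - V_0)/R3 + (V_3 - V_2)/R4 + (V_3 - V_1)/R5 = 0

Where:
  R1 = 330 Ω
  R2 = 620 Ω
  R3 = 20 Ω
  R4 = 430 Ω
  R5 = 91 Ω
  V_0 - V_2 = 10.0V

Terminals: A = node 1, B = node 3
Step 1 — V_th is the open-circuit voltage V_A - V_B (nothing connected across the terminals).
Nodal analysis, taking node 2 as the 0 V reference.
Source V1 fixes V_0 = 10 V.
KCL at each unknown node (sum of currents leaving = 0; resistances in Ω):
  Node 1: (V_1 - 10)/330 + (V_1 - 0)/620 + (V_1 - V_3)/91 = 0
  Node 3: (V_3 - 10)/20 + (V_3 - 0)/430 + (V_3 - V_1)/91 = 0
Collecting terms (coefficients in siemens):
  0.01563·V_1 - 0.01099·V_3 = 0.0303
  0.06331·V_3 - 0.01099·V_1 = 0.5
Determinant D = (0.01563)(0.06331) - (-0.01099)(-0.01099) = 0.000869
V_1 = [(0.0303)(0.06331) - (-0.01099)(0.5)]/D = 8.531 V
V_3 = [(0.01563)(0.5) - (0.0303)(-0.01099)]/D = 9.378 V
V_th = V_1 - V_3 = 8.531 - 9.378 = -0.8469 V
Step 2 — R_th: zero the source — replace V1 by a short circuit (node 2 merges into node 0) — and find the resistance seen between A (node 1) and B (node 3).
Reduce the network between node 1 (A) and node 3 (B) by series/parallel combination:
  Rp1 = R1 ‖ R2 (parallel, both between nodes 0 and 1) = 1/(1/330 + 1/620) = 215.4 Ω
  Rp2 = R3 ‖ R4 (parallel, both between nodes 0 and 3) = 1/(1/20 + 1/430) = 19.11 Ω
  Rs1 = Rp1 + Rp2 (series, joined only at node 0) = 215.4 + 19.11 = 234.5 Ω
  Rp3 = R5 ‖ Rs1 (parallel, both between nodes 1 and 3) = 1/(1/91 + 1/234.5) = 65.56 Ω
R_th = 65.56 Ω

Final answer: V_th = -0.8469 V, R_th = 65.56 Ω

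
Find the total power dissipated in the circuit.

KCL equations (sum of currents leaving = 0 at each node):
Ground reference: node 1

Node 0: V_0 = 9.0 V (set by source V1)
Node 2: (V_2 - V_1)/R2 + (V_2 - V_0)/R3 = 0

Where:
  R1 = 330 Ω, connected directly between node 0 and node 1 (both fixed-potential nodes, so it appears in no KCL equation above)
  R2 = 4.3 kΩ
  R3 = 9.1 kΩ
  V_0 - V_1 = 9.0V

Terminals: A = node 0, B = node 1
Nodal analysis, taking node 1 as the 0 V reference.
Source V1 fixes V_0 = 9 V.
KCL at each unknown node (sum of currents leaving = 0; resistances in Ω):
  Node 2: (V_2 - 0)/4300 + (V_2 - 9)/9100 = 0
Collecting terms: 0.0003424 × V_2 = 0.000989  =>  V_2 = 2.888 V
Power in each resistor, P = (ΔV)²/R:
  P_R1 = (9 - 0)²/330 = 0.2455 W
  P_R2 = (0 - 2.888)²/4300 = 0.00194 W
  P_R3 = (9 - 2.888)²/9100 = 0.004105 W
P_total = P_R1 + P_R2 + P_R3 = 0.2515 W

Final answer: 0.2515 W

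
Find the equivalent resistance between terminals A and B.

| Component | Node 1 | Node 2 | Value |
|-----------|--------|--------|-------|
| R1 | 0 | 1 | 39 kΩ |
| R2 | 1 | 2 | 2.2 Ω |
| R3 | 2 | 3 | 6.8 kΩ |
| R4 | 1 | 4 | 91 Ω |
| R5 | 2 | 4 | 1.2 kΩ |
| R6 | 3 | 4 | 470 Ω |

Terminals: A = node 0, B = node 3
The network is not a plain series/parallel combination. Inject a 1 A test current into terminal A (node 0) and return it from terminal B (node 3); then R_eq = V_A / (1 A).
Nodal analysis, taking node 3 as the 0 V reference.
Current source I_test pushes 1 A into node 0 and draws it out of node 3.
KCL at each unknown node (sum of currents leaving = 0; resistances in Ω):
  Node 0: (V_0 - V_1)/39000 - 1 = 0
  Node 1: (V_1 - V_0)/39000 + (V_1 - V_2)/2.2 + (V_1 - V_4)/91 = 0
  Node 2: (V_2 - V_1)/2.2 + (V_2 - 0)/6800 + (V_2 - V_4)/1200 = 0
  Node 4: (V_4 - V_1)/91 + (V_4 - V_2)/1200 + (V_4 - 0)/470 = 0
Collecting terms (coefficients in siemens):
  0.00002564·V_0 - 0.00002564·V_1 = 1
  0.4656·V_1 - 0.00002564·V_0 - 0.4545·V_2 - 0.01099·V_4 = 0
  0.4555·V_2 - 0.4545·V_1 - 0.0008333·V_4 = 0
  0.01395·V_4 - 0.01099·V_1 - 0.0008333·V_2 = 0
Solving these 4 simultaneous equations (Gaussian elimination) gives:
  V_0 = 39510 V, V_1 = 512.8 V, V_2 = 512.5 V, V_4 = 434.6 V
R_eq = V_0 / 1 A = 39510 Ω = 39.51 kΩ

Final answer: 39.51 kΩ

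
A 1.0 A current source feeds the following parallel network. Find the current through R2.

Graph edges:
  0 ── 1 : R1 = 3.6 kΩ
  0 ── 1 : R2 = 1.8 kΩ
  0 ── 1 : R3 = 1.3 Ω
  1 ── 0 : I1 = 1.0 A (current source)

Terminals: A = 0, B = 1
All resistors sit directly between nodes 0 and 1, so they are in parallel and share one voltage V; the full source current 1 A splits among them.
1/R_par = 1/3600 + 1/1800 + 1/1.3 = 0.7701 S  =>  R_par = 1.299 Ω
V = I × R_par = 1 × 1.299 = 1.299 V
I_R2 = V/R2 = 1.299/1800 = 0.0007214 A

Final answer: 0.0007214 A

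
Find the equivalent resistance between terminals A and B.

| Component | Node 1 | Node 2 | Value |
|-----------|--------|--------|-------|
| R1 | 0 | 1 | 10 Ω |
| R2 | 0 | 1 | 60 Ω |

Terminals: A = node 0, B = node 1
Reduce the network between node 0 (A) and node 1 (B) by series/parallel combination:
  Rp1 = R1 ‖ R2 (parallel, both between nodes 0 and 1) = 1/(1/10 + 1/60) = 8.571 Ω
R_eq = 8.571 Ω

Final answer: 8.571 Ω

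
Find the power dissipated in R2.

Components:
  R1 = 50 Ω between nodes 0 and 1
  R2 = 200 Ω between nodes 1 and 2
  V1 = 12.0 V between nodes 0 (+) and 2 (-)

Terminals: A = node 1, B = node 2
Nodal analysis, taking node 2 as the 0 V reference.
Source V1 fixes V_0 = 12 V.
KCL at each unknown node (sum of currents leaving = 0; resistances in Ω):
  Node 1: (V_1 - 12)/50 + (V_1 - 0)/200 = 0
Collecting terms: 0.025 × V_1 = 0.24  =>  V_1 = 9.6 V
I_R2 = (V_1 - V_2)/R2 = (9.6 - 0)/200 = 0.048 A
P_R2 = I_R2² × R2 = (0.048)² × 200 = 0.4608 W

Final answer: 0.4608 W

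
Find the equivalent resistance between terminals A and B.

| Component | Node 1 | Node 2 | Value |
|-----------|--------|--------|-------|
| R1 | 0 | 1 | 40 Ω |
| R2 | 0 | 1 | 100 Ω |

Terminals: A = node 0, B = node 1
Reduce the network between node 0 (A) and node 1 (B) by series/parallel combination:
  Rp1 = R1 ‖ R2 (parallel, both between nodes 0 and 1) = 1/(1/40 + 1/100) = 28.57 Ω
R_eq = 28.57 Ω

Final answer: 28.57 Ω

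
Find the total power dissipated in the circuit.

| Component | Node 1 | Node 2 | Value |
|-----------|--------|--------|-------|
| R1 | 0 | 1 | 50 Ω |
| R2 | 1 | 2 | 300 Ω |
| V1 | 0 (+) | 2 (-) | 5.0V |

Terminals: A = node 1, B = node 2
Nodal analysis, taking node 2 as the 0 V reference.
Source V1 fixes V_0 = 5 V.
KCL at each unknown node (sum of currents leaving = 0; resistances in Ω):
  Node 1: (V_1 - 5)/50 + (V_1 - 0)/300 = 0
Collecting terms: 0.02333 × V_1 = 0.1  =>  V_1 = 4.286 V
Power in each resistor, P = (ΔV)²/R:
  P_R1 = (5 - 4.286)²/50 = 0.0102 W
  P_R2 = (4.286 - 0)²/300 = 0.06122 W
P_total = P_R1 + P_R2 = 0.07143 W

Final answer: 0.07143 W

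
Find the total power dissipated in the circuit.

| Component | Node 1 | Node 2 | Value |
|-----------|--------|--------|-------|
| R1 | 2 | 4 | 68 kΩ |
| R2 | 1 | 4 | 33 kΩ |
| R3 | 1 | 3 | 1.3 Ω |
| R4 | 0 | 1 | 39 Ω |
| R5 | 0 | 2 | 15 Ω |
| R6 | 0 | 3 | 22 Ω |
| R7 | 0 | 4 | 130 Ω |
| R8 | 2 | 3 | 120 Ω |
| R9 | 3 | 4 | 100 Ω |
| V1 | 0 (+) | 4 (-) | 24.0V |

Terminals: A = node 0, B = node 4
Nodal analysis, taking node 4 as the 0 V reference.
Source V1 fixes V_0 = 24 V.
KCL at each unknown node (sum of currents leaving = 0; resistances in Ω):
  Node 1: (V_1 - 0)/33000 + (V_1 - V_3)/1.3 + (V_1 - 24)/39 = 0
  Node 2: (V_2 - 0)/68000 + (V_2 - 24)/15 + (V_2 - V_3)/120 = 0
  Node 3: (V_3 - V_1)/1.3 + (V_3 - 24)/22 + (V_3 - V_2)/120 + (V_3 - 0)/100 = 0
Collecting terms (coefficients in siemens):
  0.7949·V_1 - 0.7692·V_3 = 0.6154
  0.07501·V_2 - 0.008333·V_3 = 1.6
  0.833·V_3 - 0.7692·V_1 - 0.008333·V_2 = 1.091
Solving these 3 simultaneous equations (Gaussian elimination) gives:
  V_1 = 21.34 V, V_2 = 23.69 V, V_3 = 21.26 V
Power in each resistor, P = (ΔV)²/R:
  P_R1 = (23.69 - 0)²/68000 = 0.008253 W
  P_R2 = (21.34 - 0)²/33000 = 0.0138 W
  P_R3 = (21.34 - 21.26)²/1.3 = 0.005921 W
  P_R4 = (24 - 21.34)²/39 = 0.181 W
  P_R5 = (24 - 23.69)²/15 = 0.006392 W
  P_R6 = (24 - 21.26)²/22 = 0.3425 W
  P_R7 = (24 - 0)²/130 = 4.431 W
  P_R8 = (23.69 - 21.26)²/120 = 0.04942 W
  P_R9 = (21.26 - 0)²/100 = 4.518 W
P_total = P_R1 + P_R2 + P_R3 + P_R4 + P_R5 + P_R6 + P_R7 + P_R8 + P_R9 = 9.556 W

Final answer: 9.556 W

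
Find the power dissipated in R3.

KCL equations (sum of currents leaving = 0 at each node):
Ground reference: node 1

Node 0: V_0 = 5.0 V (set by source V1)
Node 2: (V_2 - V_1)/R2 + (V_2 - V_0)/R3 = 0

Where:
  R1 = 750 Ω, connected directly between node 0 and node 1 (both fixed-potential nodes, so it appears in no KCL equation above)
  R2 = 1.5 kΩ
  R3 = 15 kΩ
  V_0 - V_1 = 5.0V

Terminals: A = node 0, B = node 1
Nodal analysis, taking node 1 as the 0 V reference.
Source V1 fixes V_0 = 5 V.
KCL at each unknown node (sum of currents leaving = 0; resistances in Ω):
  Node 2: (V_2 - 0)/1500 + (V_2 - 5)/15000 = 0
Collecting terms: 0.0007333 × V_2 = 0.0003333  =>  V_2 = 0.4545 V
I_R3 = (V_0 - V_2)/R3 = (5 - 0.4545)/15000 = 0.000303 A
P_R3 = I_R3² × R3 = (0.000303)² × 15000 = 0.001377 W

Final answer: 0.001377 W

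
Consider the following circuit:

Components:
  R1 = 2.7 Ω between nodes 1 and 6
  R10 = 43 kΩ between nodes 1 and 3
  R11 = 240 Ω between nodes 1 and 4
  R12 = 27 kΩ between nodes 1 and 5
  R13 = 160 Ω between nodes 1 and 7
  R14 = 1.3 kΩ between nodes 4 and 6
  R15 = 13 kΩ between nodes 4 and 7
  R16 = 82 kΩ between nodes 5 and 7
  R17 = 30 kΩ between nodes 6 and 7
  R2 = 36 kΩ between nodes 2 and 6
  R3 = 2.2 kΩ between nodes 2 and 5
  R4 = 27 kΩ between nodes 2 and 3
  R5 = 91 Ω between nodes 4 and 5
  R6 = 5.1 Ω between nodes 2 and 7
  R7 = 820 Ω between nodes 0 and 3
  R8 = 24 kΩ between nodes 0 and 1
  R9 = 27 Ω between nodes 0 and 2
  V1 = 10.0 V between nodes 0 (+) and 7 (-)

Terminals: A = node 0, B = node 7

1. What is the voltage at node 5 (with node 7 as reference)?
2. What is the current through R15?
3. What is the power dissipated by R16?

Nodal analysis, taking node 7 as the 0 V reference.
Source V1 fixes V_0 = 10 V.
KCL at each unknown node (sum of currents leaving = 0; resistances in Ω):
  Node 1: (V_1 - V_6)/2.7 + (V_1 - 10)/24000 + (V_1 - V_3)/43000 + (V_1 - V_4)/240 + (V_1 - V_5)/27000 + (V_1 - 0)/160 = 0
  Node 2: (V_2 - V_6)/36000 + (V_2 - V_5)/2200 + (V_2 - V_3)/27000 + (V_2 - 0)/5.1 + (V_2 - 10)/27 = 0
  Node 3: (V_3 - V_2)/27000 + (V_3 - 10)/820 + (V_3 - V_1)/43000 = 0
  Node 4: (V_4 - V_5)/91 + (V_4 - V_1)/240 + (V_4 - V_6)/1300 + (V_4 - 0)/13000 = 0
  Node 5: (V_5 - V_2)/2200 + (V_5 - V_4)/91 + (V_5 - V_1)/27000 + (V_5 - 0)/82000 = 0
  Node 6: (V_6 - V_1)/2.7 + (V_6 - V_2)/36000 + (V_6 - V_4)/1300 + (V_6 - 0)/30000 = 0
Collecting terms (coefficients in siemens):
  0.3809·V_1 - 0.00002326·V_3 - 0.004167·V_4 - 0.00003704·V_5 - 0.3704·V_6 = 0.0004167
  0.2336·V_2 - 0.00003704·V_3 - 0.0004545·V_5 - 0.00002778·V_6 = 0.3704
  0.00128·V_3 - 0.00002326·V_1 - 0.00003704·V_2 = 0.0122
  0.016·V_4 - 0.004167·V_1 - 0.01099·V_5 - 0.0007692·V_6 = 0
  0.01149·V_5 - 0.00003704·V_1 - 0.0004545·V_2 - 0.01099·V_4 = 0
  0.3712·V_6 - 0.3704·V_1 - 0.00002778·V_2 - 0.0007692·V_4 = 0
Solving these 6 simultaneous equations (Gaussian elimination) gives:
  V_1 = 0.1912 V, V_2 = 1.587 V, V_3 = 9.578 V, V_4 = 0.2986 V
  V_5 = 0.3489 V, V_6 = 0.1915 V
Part 1:
  Read off the nodal solution: V_5 = 0.3489 V
Part 2:
  I_R15 = (V_4 - V_7)/R15 = (0.2986 - 0)/13000 = 0.00002297 A
  Magnitude: I_R15 = 0.00002297 A
Part 3:
  I_R16 = (V_5 - V_7)/R16 = (0.3489 - 0)/82000 = 0.000004255 A
  P_R16 = I_R16² × R16 = (0.000004255)² × 82000 = 0.000001485 W

Final answers:
1. V_5 = 0.3489 V
2. I_R15 = 2.297e-05 A
3. P_R16 = 1.485e-06 W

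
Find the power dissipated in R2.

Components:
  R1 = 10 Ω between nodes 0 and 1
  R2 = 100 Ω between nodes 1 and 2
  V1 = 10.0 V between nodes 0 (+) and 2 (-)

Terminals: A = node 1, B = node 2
Nodal analysis, taking node 2 as the 0 V reference.
Source V1 fixes V_0 = 10 V.
KCL at each unknown node (sum of currents leaving = 0; resistances in Ω):
  Node 1: (V_1 - 10)/10 + (V_1 - 0)/100 = 0
Collecting terms: 0.11 × V_1 = 1  =>  V_1 = 9.091 V
I_R2 = (V_1 - V_2)/R2 = (9.091 - 0)/100 = 0.09091 A
P_R2 = I_R2² × R2 = (0.09091)² × 100 = 0.8264 W

Final answer: 0.8264 W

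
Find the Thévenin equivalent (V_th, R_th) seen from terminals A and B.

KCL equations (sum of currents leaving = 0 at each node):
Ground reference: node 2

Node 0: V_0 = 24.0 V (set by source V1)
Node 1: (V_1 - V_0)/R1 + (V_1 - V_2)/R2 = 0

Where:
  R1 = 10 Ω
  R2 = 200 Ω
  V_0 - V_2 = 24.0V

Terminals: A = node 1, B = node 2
Step 1 — V_th is the open-circuit voltage V_A - V_B (nothing connected across the terminals).
Nodal analysis, taking node 2 as the 0 V reference.
Source V1 fixes V_0 = 24 V.
KCL at each unknown node (sum of currents leaving = 0; resistances in Ω):
  Node 1: (V_1 - 24)/10 + (V_1 - 0)/200 = 0
Collecting terms: 0.105 × V_1 = 2.4  =>  V_1 = 22.86 V
V_th = V_1 - V_2 = 22.86 - 0 = 22.86 V
Step 2 — R_th: zero the source — replace V1 by a short circuit (node 2 merges into node 0) — and find the resistance seen between A (node 1) and B (node 0).
Reduce the network between node 1 (A) and node 0 (B) by series/parallel combination:
  Rp1 = R1 ‖ R2 (parallel, both between nodes 0 and 1) = 1/(1/10 + 1/200) = 9.524 Ω
R_th = 9.524 Ω

Final answer: V_th = 22.86 V, R_th = 9.524 Ω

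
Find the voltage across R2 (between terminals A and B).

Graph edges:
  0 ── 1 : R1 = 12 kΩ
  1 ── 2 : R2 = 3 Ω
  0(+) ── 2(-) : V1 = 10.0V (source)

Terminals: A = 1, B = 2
R1 and R2 are in series across V1 (node 0 → node 1 → node 2), and the output A–B is taken across R2, so this is a voltage divider.
Series current: I = V1/(R1 + R2) = 10/(12000 + 3) = 10/12000 = 0.0008331 A
V_R2 = I × R2 = V1 × R2/(R1 + R2) = 10 × 3/12000 = 0.002499 V

Final answer: 0.002499 V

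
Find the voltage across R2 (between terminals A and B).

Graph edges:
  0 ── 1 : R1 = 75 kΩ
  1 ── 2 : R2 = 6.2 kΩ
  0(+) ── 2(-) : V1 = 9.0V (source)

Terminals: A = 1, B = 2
R1 and R2 are in series across V1 (node 0 → node 1 → node 2), and the output A–B is taken across R2, so this is a voltage divider.
Series current: I = V1/(R1 + R2) = 9/(75000 + 6200) = 9/81200 = 0.0001108 A
V_R2 = I × R2 = V1 × R2/(R1 + R2) = 9 × 6200/81200 = 0.6872 V

Final answer: 0.6872 V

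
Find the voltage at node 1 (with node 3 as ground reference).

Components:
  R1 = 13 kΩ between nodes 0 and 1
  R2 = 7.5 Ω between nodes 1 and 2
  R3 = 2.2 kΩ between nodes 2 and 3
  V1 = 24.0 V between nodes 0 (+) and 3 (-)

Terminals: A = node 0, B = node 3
Nodal analysis, taking node 3 as the 0 V reference.
Source V1 fixes V_0 = 24 V.
KCL at each unknown node (sum of currents leaving = 0; resistances in Ω):
  Node 1: (V_1 - 24)/13000 + (V_1 - V_2)/7.5 = 0
  Node 2: (V_2 - V_1)/7.5 + (V_2 - 0)/2200 = 0
Collecting terms (coefficients in siemens):
  0.1334·V_1 - 0.1333·V_2 = 0.001846
  0.1338·V_2 - 0.1333·V_1 = 0
Determinant D = (0.1334)(0.1338) - (-0.1333)(-0.1333) = 0.0000709
V_1 = [(0.001846)(0.1338) - (-0.1333)(0)]/D = 3.484 V
V_2 = [(0.1334)(0) - (0.001846)(-0.1333)]/D = 3.472 V
The requested potential is V_1 = 3.484 V.

Final answer: V_1 = 3.484 V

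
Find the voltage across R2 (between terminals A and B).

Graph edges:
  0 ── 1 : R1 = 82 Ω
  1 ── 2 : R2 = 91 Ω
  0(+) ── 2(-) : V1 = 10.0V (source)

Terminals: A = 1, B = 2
R1 and R2 are in series across V1 (node 0 → node 1 → node 2), and the output A–B is taken across R2, so this is a voltage divider.
Series current: I = V1/(R1 + R2) = 10/(82 + 91) = 10/173 = 0.0578 A
V_R2 = I × R2 = V1 × R2/(R1 + R2) = 10 × 91/173 = 5.26 V

Final answer: 5.26 V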